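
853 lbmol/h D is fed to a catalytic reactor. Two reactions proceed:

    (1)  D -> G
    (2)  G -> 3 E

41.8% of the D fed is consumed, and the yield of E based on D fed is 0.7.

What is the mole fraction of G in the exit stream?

0.126

Conversion of D: D consumed = 1ξ₁ = 0.418 × 853 → ξ₁ = 356.6 lbmol/h.
Yield of E: 3ξ₂ / 853 = 0.7 → ξ₂ = 199 lbmol/h.
Outlet amounts (n = n₀ + Σ ν·ξ):
  D: 853 − 1(356.6) = 496.4
  G: 0 + 1(356.6) − 1(199) = 157.5
  E: 0 + 3(199) = 597.1
Total out = 1251 lbmol/h; y_G = 157.5 / 1251 = 0.1259.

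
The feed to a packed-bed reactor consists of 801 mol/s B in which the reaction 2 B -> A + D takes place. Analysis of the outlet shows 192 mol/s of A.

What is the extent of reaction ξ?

ξ = 192 mol/s

For A: n = n₀ + 1ξ → 192 = 0 + 1ξ, giving ξ = 192 mol/s.
Outlet amounts (n = n₀ + ν ξ):
  B: 801 − 2(192) = 417
  A: 0 + 1(192) = 192
  D: 0 + 1(192) = 192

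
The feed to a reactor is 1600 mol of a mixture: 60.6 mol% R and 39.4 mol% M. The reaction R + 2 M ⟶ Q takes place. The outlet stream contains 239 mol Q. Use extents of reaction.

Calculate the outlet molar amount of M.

For Q: n = n₀ + 1ξ → 239 = 0 + 1ξ, giving ξ = 239 mol.
Outlet amounts (n = n₀ + ν ξ):
  R: 969.6 − 1(239) = 730.6
  M: 630.4 − 2(239) = 152.4
  Q: 0 + 1(239) = 239

152 mol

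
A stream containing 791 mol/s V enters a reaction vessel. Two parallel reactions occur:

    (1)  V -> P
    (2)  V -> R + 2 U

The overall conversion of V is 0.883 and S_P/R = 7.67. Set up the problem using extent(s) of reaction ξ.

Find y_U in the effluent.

Conversion of V: V consumed = 0.883 × 791 = 698.5 mol/s = 1ξ₁ + 1ξ₂.
Selectivity: 1ξ₁ / (1ξ₂) = 7.67 → ξ₁ = 7.67 ξ₂.
Substitute: (1·7.67 + 1) ξ₂ = 698.5 → ξ₂ = 80.56 mol/s, ξ₁ = 617.9 mol/s.
Outlet amounts (n = n₀ + Σ ν·ξ):
  V: 791 − 1(617.9) − 1(80.56) = 92.55
  P: 0 + 1(617.9) = 617.9
  R: 0 + 1(80.56) = 80.56
  U: 0 + 2(80.56) = 161.1
Total out = 952.1 mol/s; y_U = 161.1 / 952.1 = 0.1692.

0.169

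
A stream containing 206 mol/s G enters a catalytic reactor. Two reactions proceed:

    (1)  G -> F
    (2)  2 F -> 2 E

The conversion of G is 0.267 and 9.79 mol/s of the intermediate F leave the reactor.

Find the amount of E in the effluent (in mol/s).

Conversion of G: G consumed = 1ξ₁ = 0.267 × 206 → ξ₁ = 55 mol/s.
F balance: n_F = 0 + 1ξ₁ − 2ξ₂ = 9.79 → ξ₂ = (1·55 − 9.79)/2 = 22.61 mol/s.
Outlet amounts (n = n₀ + Σ ν·ξ):
  G: 206 − 1(55) = 151
  F: 0 + 1(55) − 2(22.61) = 9.79
  E: 0 + 2(22.61) = 45.21

45.2 mol/s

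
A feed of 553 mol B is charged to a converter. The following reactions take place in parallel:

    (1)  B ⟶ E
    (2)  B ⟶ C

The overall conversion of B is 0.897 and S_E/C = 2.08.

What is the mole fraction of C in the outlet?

Conversion of B: B consumed = 0.897 × 553 = 496 mol = 1ξ₁ + 1ξ₂.
Selectivity: 1ξ₁ / (1ξ₂) = 2.08 → ξ₁ = 2.08 ξ₂.
Substitute: (1·2.08 + 1) ξ₂ = 496 → ξ₂ = 161.1 mol, ξ₁ = 335 mol.
Outlet amounts (n = n₀ + Σ ν·ξ):
  B: 553 − 1(335) − 1(161.1) = 56.96
  E: 0 + 1(335) = 335
  C: 0 + 1(161.1) = 161.1
Total out = 553 mol; y_C = 161.1 / 553 = 0.2912.

0.291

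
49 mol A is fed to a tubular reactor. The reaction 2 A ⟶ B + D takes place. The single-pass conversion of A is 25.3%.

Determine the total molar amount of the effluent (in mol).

A reacted = 0.253 × 49 = 12.4 mol; ν_A = −2, so ξ = 12.4/2 = 6.199 mol.
Outlet amounts (n = n₀ + ν ξ):
  A: 49 − 2(6.199) = 36.6
  B: 0 + 1(6.199) = 6.199
  D: 0 + 1(6.199) = 6.199
Total out = 36.6 + 6.199 + 6.199 = 49 mol.

49 mol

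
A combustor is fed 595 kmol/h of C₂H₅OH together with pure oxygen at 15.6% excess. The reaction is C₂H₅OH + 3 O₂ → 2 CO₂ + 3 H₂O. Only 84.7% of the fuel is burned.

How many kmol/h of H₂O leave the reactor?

1510 kmol/h

Stoichiometric O₂ = 3 × 595 = 1785 kmol/h; O₂ fed = 1785 × 1.156 = 2063 kmol/h.
Fuel reacted = 0.847 × 595 → ξ = 504 kmol/h.
Outlet (n = n₀ + ν ξ):
  C₂H₅OH: 595 − 1(504) = 91.04
  O₂: 2063 − 3(504) = 551.6
  CO₂: 0 + 2(504) = 1008
  H₂O: 0 + 3(504) = 1512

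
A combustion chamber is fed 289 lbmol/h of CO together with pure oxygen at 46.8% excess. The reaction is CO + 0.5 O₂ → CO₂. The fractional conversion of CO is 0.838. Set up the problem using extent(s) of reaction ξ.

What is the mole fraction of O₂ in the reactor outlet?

Stoichiometric O₂ = 0.5 × 289 = 144.5 lbmol/h; O₂ fed = 144.5 × 1.468 = 212.1 lbmol/h.
Fuel reacted = 0.838 × 289 → ξ = 242.2 lbmol/h.
Outlet (n = n₀ + ν ξ):
  CO: 289 − 1(242.2) = 46.82
  O₂: 212.1 − 0.5(242.2) = 91.04
  CO₂: 0 + 1(242.2) = 242.2
Total out = 380 lbmol/h; y_O₂ = 91.04 / 380 = 0.2395.

0.24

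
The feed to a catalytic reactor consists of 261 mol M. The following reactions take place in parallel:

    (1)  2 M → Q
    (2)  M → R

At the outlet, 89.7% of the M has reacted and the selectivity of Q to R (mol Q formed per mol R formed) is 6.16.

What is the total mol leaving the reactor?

Conversion of M: M consumed = 0.897 × 261 = 234.1 mol = 2ξ₁ + 1ξ₂.
Selectivity: 1ξ₁ / (1ξ₂) = 6.16 → ξ₁ = 6.16 ξ₂.
Substitute: (2·6.16 + 1) ξ₂ = 234.1 → ξ₂ = 17.58 mol, ξ₁ = 108.3 mol.
Outlet amounts (n = n₀ + Σ ν·ξ):
  M: 261 − 2(108.3) − 1(17.58) = 26.88
  Q: 0 + 1(108.3) = 108.3
  R: 0 + 1(17.58) = 17.58
Total out = 26.88 + 108.3 + 17.58 = 152.7 mol.

153 mol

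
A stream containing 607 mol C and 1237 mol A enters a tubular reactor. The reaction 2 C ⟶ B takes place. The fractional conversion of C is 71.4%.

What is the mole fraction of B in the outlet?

C reacted = 0.714 × 607 = 433.4 mol; ν_C = −2, so ξ = 433.4/2 = 216.7 mol.
Outlet amounts (n = n₀ + ν ξ):
  C: 607 − 2(216.7) = 173.6
  B: 0 + 1(216.7) = 216.7
  A: 1237 (inert)
Total out = 1627 mol; y_B = 216.7 / 1627 = 0.1332.

0.133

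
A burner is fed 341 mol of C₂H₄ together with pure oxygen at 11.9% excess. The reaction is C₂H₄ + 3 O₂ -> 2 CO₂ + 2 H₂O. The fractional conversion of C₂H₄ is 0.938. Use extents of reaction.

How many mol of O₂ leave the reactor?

Stoichiometric O₂ = 3 × 341 = 1023 mol; O₂ fed = 1023 × 1.119 = 1145 mol.
Fuel reacted = 0.938 × 341 → ξ = 319.9 mol.
Outlet (n = n₀ + ν ξ):
  C₂H₄: 341 − 1(319.9) = 21.14
  O₂: 1145 − 3(319.9) = 185.2
  CO₂: 0 + 2(319.9) = 639.7
  H₂O: 0 + 2(319.9) = 639.7

185 mol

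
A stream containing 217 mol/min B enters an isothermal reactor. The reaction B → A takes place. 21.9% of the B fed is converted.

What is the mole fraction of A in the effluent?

0.219

B reacted = 0.219 × 217 = 47.52 mol/min; ν_B = −1, so ξ = 47.52/1 = 47.52 mol/min.
Outlet amounts (n = n₀ + ν ξ):
  B: 217 − 1(47.52) = 169.5
  A: 0 + 1(47.52) = 47.52
Total out = 217 mol/min; y_A = 47.52 / 217 = 0.219.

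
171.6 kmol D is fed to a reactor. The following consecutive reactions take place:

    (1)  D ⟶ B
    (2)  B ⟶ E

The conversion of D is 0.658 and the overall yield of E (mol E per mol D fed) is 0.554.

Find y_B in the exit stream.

0.104

Conversion of D: D consumed = 1ξ₁ = 0.658 × 171.6 → ξ₁ = 112.9 kmol.
Yield of E: 1ξ₂ / 171.6 = 0.554 → ξ₂ = 95.07 kmol.
Outlet amounts (n = n₀ + Σ ν·ξ):
  D: 171.6 − 1(112.9) = 58.69
  B: 0 + 1(112.9) − 1(95.07) = 17.85
  E: 0 + 1(95.07) = 95.07
Total out = 171.6 kmol; y_B = 17.85 / 171.6 = 0.104.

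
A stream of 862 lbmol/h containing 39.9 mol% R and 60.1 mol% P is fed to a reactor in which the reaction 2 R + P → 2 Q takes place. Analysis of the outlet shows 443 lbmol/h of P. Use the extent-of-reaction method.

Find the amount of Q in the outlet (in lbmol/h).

For P: n = n₀ − 1ξ → 443 = 518.1 − 1ξ, giving ξ = 75.06 lbmol/h.
Outlet amounts (n = n₀ + ν ξ):
  R: 343.9 − 2(75.06) = 193.8
  P: 518.1 − 1(75.06) = 443
  Q: 0 + 2(75.06) = 150.1

150 lbmol/h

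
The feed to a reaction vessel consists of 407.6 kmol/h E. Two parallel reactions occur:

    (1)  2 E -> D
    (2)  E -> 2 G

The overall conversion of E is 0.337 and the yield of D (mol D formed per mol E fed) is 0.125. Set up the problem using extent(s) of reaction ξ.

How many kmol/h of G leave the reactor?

70.9 kmol/h

Yield of D: 1ξ₁ / 407.6 = 0.125 → ξ₁ = 50.95 kmol/h.
Conversion of E: 2ξ₁ + 1ξ₂ = 0.337 × 407.6 = 137.4 → ξ₂ = 35.46 kmol/h.
Outlet amounts (n = n₀ + Σ ν·ξ):
  E: 407.6 − 2(50.95) − 1(35.46) = 270.2
  D: 0 + 1(50.95) = 50.95
  G: 0 + 2(35.46) = 70.92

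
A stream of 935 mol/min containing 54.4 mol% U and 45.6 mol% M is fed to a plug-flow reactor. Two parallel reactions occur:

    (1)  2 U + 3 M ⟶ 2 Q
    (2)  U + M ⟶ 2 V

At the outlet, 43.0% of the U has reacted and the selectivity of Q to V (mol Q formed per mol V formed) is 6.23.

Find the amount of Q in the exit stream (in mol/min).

202 mol/min

Conversion of U: U consumed = 0.43 × 508.6 = 218.7 mol/min = 2ξ₁ + 1ξ₂.
Selectivity: 2ξ₁ / (2ξ₂) = 6.23 → ξ₁ = 6.23 ξ₂.
Substitute: (2·6.23 + 1) ξ₂ = 218.7 → ξ₂ = 16.25 mol/min, ξ₁ = 101.2 mol/min.
Outlet amounts (n = n₀ + Σ ν·ξ):
  U: 508.6 − 2(101.2) − 1(16.25) = 289.9
  M: 426.4 − 3(101.2) − 1(16.25) = 106.4
  Q: 0 + 2(101.2) = 202.5
  V: 0 + 2(16.25) = 32.5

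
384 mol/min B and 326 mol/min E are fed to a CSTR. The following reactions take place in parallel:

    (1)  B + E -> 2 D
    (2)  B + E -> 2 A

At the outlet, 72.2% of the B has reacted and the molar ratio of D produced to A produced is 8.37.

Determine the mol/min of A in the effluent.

Conversion of B: B consumed = 0.722 × 384 = 277.2 mol/min = 1ξ₁ + 1ξ₂.
Selectivity: 2ξ₁ / (2ξ₂) = 8.37 → ξ₁ = 8.37 ξ₂.
Substitute: (1·8.37 + 1) ξ₂ = 277.2 → ξ₂ = 29.59 mol/min, ξ₁ = 247.7 mol/min.
Outlet amounts (n = n₀ + Σ ν·ξ):
  B: 384 − 1(247.7) − 1(29.59) = 106.8
  E: 326 − 1(247.7) − 1(29.59) = 48.75
  D: 0 + 2(247.7) = 495.3
  A: 0 + 2(29.59) = 59.18

59.2 mol/min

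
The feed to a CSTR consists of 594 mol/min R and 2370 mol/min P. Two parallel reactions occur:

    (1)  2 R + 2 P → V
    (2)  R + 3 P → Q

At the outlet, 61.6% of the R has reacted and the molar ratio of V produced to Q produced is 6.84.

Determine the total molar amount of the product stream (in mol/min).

Conversion of R: R consumed = 0.616 × 594 = 365.9 mol/min = 2ξ₁ + 1ξ₂.
Selectivity: 1ξ₁ / (1ξ₂) = 6.84 → ξ₁ = 6.84 ξ₂.
Substitute: (2·6.84 + 1) ξ₂ = 365.9 → ξ₂ = 24.93 mol/min, ξ₁ = 170.5 mol/min.
Outlet amounts (n = n₀ + Σ ν·ξ):
  R: 594 − 2(170.5) − 1(24.93) = 228.1
  P: 2370 − 2(170.5) − 3(24.93) = 1954
  V: 0 + 1(170.5) = 170.5
  Q: 0 + 1(24.93) = 24.93
Total out = 228.1 + 1954 + 170.5 + 24.93 = 2378 mol/min.

2380 mol/min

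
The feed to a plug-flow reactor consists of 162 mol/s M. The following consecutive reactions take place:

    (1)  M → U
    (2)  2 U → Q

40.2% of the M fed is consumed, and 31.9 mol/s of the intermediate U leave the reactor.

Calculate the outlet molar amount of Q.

Conversion of M: M consumed = 1ξ₁ = 0.402 × 162 → ξ₁ = 65.12 mol/s.
U balance: n_U = 0 + 1ξ₁ − 2ξ₂ = 31.9 → ξ₂ = (1·65.12 − 31.9)/2 = 16.61 mol/s.
Outlet amounts (n = n₀ + Σ ν·ξ):
  M: 162 − 1(65.12) = 96.88
  U: 0 + 1(65.12) − 2(16.61) = 31.9
  Q: 0 + 1(16.61) = 16.61

16.6 mol/s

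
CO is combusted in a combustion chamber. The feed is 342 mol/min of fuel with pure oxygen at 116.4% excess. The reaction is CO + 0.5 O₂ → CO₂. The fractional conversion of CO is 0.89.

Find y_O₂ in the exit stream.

0.389

Stoichiometric O₂ = 0.5 × 342 = 171 mol/min; O₂ fed = 171 × 2.164 = 370 mol/min.
Fuel reacted = 0.89 × 342 → ξ = 304.4 mol/min.
Outlet (n = n₀ + ν ξ):
  CO: 342 − 1(304.4) = 37.62
  O₂: 370 − 0.5(304.4) = 217.9
  CO₂: 0 + 1(304.4) = 304.4
Total out = 559.9 mol/min; y_O₂ = 217.9 / 559.9 = 0.3891.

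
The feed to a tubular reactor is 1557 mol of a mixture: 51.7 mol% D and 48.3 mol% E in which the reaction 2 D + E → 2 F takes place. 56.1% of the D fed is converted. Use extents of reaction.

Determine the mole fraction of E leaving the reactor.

D reacted = 0.561 × 805 = 451.6 mol; ν_D = −2, so ξ = 451.6/2 = 225.8 mol.
Outlet amounts (n = n₀ + ν ξ):
  D: 805 − 2(225.8) = 353.4
  E: 752 − 1(225.8) = 526.2
  F: 0 + 2(225.8) = 451.6
Total out = 1331 mol; y_E = 526.2 / 1331 = 0.3953.

0.395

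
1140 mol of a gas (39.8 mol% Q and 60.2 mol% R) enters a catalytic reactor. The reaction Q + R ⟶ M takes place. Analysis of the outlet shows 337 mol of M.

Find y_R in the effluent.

For M: n = n₀ + 1ξ → 337 = 0 + 1ξ, giving ξ = 337 mol.
Outlet amounts (n = n₀ + ν ξ):
  Q: 453.7 − 1(337) = 116.7
  R: 686.3 − 1(337) = 349.3
  M: 0 + 1(337) = 337
Total out = 803 mol; y_R = 349.3 / 803 = 0.435.

0.435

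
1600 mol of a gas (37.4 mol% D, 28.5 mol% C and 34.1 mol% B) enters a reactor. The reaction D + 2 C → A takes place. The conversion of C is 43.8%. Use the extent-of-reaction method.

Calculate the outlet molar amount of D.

499 mol

C reacted = 0.438 × 456 = 199.7 mol; ν_C = −2, so ξ = 199.7/2 = 99.86 mol.
Outlet amounts (n = n₀ + ν ξ):
  D: 598.4 − 1(99.86) = 498.5
  C: 456 − 2(99.86) = 256.3
  A: 0 + 1(99.86) = 99.86
  B: 545.6 (inert)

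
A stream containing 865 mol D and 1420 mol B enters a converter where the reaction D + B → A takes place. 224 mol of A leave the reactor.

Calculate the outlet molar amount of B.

For A: n = n₀ + 1ξ → 224 = 0 + 1ξ, giving ξ = 224 mol.
Outlet amounts (n = n₀ + ν ξ):
  D: 865 − 1(224) = 641
  B: 1420 − 1(224) = 1196
  A: 0 + 1(224) = 224

1200 mol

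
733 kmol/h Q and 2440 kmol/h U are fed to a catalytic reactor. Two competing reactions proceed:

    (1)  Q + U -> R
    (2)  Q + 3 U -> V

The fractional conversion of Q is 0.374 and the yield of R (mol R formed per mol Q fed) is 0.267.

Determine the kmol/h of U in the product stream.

2010 kmol/h

Yield of R: 1ξ₁ / 733 = 0.267 → ξ₁ = 195.7 kmol/h.
Conversion of Q: 1ξ₁ + 1ξ₂ = 0.374 × 733 = 274.1 → ξ₂ = 78.43 kmol/h.
Outlet amounts (n = n₀ + Σ ν·ξ):
  Q: 733 − 1(195.7) − 1(78.43) = 458.9
  U: 2440 − 1(195.7) − 3(78.43) = 2009
  R: 0 + 1(195.7) = 195.7
  V: 0 + 1(78.43) = 78.43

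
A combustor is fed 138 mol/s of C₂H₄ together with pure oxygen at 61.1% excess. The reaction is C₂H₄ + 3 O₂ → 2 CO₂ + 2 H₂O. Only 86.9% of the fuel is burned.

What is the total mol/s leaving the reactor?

Stoichiometric O₂ = 3 × 138 = 414 mol/s; O₂ fed = 414 × 1.611 = 667 mol/s.
Fuel reacted = 0.869 × 138 → ξ = 119.9 mol/s.
Outlet (n = n₀ + ν ξ):
  C₂H₄: 138 − 1(119.9) = 18.08
  O₂: 667 − 3(119.9) = 307.2
  CO₂: 0 + 2(119.9) = 239.8
  H₂O: 0 + 2(119.9) = 239.8
Total out = 18.08 + 307.2 + 239.8 + 239.8 = 805 mol/s.

805 mol/s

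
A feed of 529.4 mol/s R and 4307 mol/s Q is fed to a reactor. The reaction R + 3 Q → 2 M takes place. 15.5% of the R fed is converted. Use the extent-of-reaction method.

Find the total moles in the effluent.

4670 mol/s

R reacted = 0.155 × 529.4 = 82.06 mol/s; ν_R = −1, so ξ = 82.06/1 = 82.06 mol/s.
Outlet amounts (n = n₀ + ν ξ):
  R: 529.4 − 1(82.06) = 447.3
  Q: 4307 − 3(82.06) = 4061
  M: 0 + 2(82.06) = 164.1
Total out = 447.3 + 4061 + 164.1 = 4672 mol/s.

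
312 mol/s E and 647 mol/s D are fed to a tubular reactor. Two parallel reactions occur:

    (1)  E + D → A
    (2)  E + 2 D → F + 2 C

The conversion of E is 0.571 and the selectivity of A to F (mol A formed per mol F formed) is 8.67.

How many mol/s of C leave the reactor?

36.8 mol/s

Conversion of E: E consumed = 0.571 × 312 = 178.2 mol/s = 1ξ₁ + 1ξ₂.
Selectivity: 1ξ₁ / (1ξ₂) = 8.67 → ξ₁ = 8.67 ξ₂.
Substitute: (1·8.67 + 1) ξ₂ = 178.2 → ξ₂ = 18.42 mol/s, ξ₁ = 159.7 mol/s.
Outlet amounts (n = n₀ + Σ ν·ξ):
  E: 312 − 1(159.7) − 1(18.42) = 133.8
  D: 647 − 1(159.7) − 2(18.42) = 450.4
  A: 0 + 1(159.7) = 159.7
  F: 0 + 1(18.42) = 18.42
  C: 0 + 2(18.42) = 36.85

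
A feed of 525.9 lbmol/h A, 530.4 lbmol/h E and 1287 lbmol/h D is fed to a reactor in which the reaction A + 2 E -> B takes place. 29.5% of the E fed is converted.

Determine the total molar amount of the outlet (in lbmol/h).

2190 lbmol/h

E reacted = 0.295 × 530.4 = 156.5 lbmol/h; ν_E = −2, so ξ = 156.5/2 = 78.23 lbmol/h.
Outlet amounts (n = n₀ + ν ξ):
  A: 525.9 − 1(78.23) = 447.7
  E: 530.4 − 2(78.23) = 373.9
  B: 0 + 1(78.23) = 78.23
  D: 1287 (inert)
Total out = 447.7 + 373.9 + 78.23 + 1287 = 2187 lbmol/h.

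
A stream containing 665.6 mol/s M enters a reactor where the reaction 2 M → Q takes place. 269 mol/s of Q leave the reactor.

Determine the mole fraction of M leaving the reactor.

For Q: n = n₀ + 1ξ → 269 = 0 + 1ξ, giving ξ = 269 mol/s.
Outlet amounts (n = n₀ + ν ξ):
  M: 665.6 − 2(269) = 127.6
  Q: 0 + 1(269) = 269
Total out = 396.6 mol/s; y_M = 127.6 / 396.6 = 0.3217.

0.322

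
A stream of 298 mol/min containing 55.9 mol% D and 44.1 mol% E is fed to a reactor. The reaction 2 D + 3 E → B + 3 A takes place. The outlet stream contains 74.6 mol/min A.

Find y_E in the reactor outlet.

For A: n = n₀ + 3ξ → 74.6 = 0 + 3ξ, giving ξ = 24.87 mol/min.
Outlet amounts (n = n₀ + ν ξ):
  D: 166.6 − 2(24.87) = 116.8
  E: 131.4 − 3(24.87) = 56.82
  B: 0 + 1(24.87) = 24.87
  A: 0 + 3(24.87) = 74.6
Total out = 273.1 mol/min; y_E = 56.82 / 273.1 = 0.208.

0.208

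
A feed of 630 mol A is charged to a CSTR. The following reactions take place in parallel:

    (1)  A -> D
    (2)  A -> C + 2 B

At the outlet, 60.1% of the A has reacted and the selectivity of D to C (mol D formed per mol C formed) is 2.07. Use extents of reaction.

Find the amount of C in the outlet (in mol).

Conversion of A: A consumed = 0.601 × 630 = 378.6 mol = 1ξ₁ + 1ξ₂.
Selectivity: 1ξ₁ / (1ξ₂) = 2.07 → ξ₁ = 2.07 ξ₂.
Substitute: (1·2.07 + 1) ξ₂ = 378.6 → ξ₂ = 123.3 mol, ξ₁ = 255.3 mol.
Outlet amounts (n = n₀ + Σ ν·ξ):
  A: 630 − 1(255.3) − 1(123.3) = 251.4
  D: 0 + 1(255.3) = 255.3
  C: 0 + 1(123.3) = 123.3
  B: 0 + 2(123.3) = 246.7

123 mol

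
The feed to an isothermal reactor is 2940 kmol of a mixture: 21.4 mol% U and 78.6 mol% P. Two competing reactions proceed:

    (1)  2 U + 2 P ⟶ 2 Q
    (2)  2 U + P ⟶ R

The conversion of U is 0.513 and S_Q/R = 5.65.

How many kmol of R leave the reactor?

Conversion of U: U consumed = 0.513 × 629.2 = 322.8 kmol = 2ξ₁ + 2ξ₂.
Selectivity: 2ξ₁ / (1ξ₂) = 5.65 → ξ₁ = 2.825 ξ₂.
Substitute: (2·2.825 + 2) ξ₂ = 322.8 → ξ₂ = 42.19 kmol, ξ₁ = 119.2 kmol.
Outlet amounts (n = n₀ + Σ ν·ξ):
  U: 629.2 − 2(119.2) − 2(42.19) = 306.4
  P: 2311 − 2(119.2) − 1(42.19) = 2030
  Q: 0 + 2(119.2) = 238.4
  R: 0 + 1(42.19) = 42.19

42.2 kmol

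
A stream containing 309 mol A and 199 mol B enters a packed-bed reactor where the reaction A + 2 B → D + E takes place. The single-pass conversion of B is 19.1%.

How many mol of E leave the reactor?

B reacted = 0.191 × 199 = 38.01 mol; ν_B = −2, so ξ = 38.01/2 = 19 mol.
Outlet amounts (n = n₀ + ν ξ):
  A: 309 − 1(19) = 290
  B: 199 − 2(19) = 161
  D: 0 + 1(19) = 19
  E: 0 + 1(19) = 19

19 mol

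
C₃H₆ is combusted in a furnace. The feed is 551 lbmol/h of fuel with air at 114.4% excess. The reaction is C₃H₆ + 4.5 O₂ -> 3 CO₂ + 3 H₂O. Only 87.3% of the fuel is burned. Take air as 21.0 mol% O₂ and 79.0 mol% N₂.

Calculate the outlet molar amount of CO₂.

1440 lbmol/h

Stoichiometric O₂ = 4.5 × 551 = 2480 lbmol/h; O₂ fed = 2480 × 2.144 = 5316 lbmol/h.
N₂ fed = 5316 × 79/21 = 20000 lbmol/h.
Fuel reacted = 0.873 × 551 → ξ = 481 lbmol/h.
Outlet (n = n₀ + ν ξ):
  C₃H₆: 551 − 1(481) = 69.98
  O₂: 5316 − 4.5(481) = 3151
  N₂: 20000 (inert)
  CO₂: 0 + 3(481) = 1443
  H₂O: 0 + 3(481) = 1443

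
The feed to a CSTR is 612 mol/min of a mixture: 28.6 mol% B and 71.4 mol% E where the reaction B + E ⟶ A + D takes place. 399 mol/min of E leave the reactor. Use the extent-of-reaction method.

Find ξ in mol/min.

For E: n = n₀ − 1ξ → 399 = 437 − 1ξ, giving ξ = 37.97 mol/min.
Outlet amounts (n = n₀ + ν ξ):
  B: 175 − 1(37.97) = 137.1
  E: 437 − 1(37.97) = 399
  A: 0 + 1(37.97) = 37.97
  D: 0 + 1(37.97) = 37.97

ξ = 38 mol/min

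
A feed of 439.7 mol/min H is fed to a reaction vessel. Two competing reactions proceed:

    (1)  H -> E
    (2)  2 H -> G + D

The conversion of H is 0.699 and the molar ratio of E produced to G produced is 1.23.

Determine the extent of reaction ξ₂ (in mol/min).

Conversion of H: H consumed = 0.699 × 439.7 = 307.4 mol/min = 1ξ₁ + 2ξ₂.
Selectivity: 1ξ₁ / (1ξ₂) = 1.23 → ξ₁ = 1.23 ξ₂.
Substitute: (1·1.23 + 2) ξ₂ = 307.4 → ξ₂ = 95.15 mol/min, ξ₁ = 117 mol/min.
Outlet amounts (n = n₀ + Σ ν·ξ):
  H: 439.7 − 1(117) − 2(95.15) = 132.3
  E: 0 + 1(117) = 117
  G: 0 + 1(95.15) = 95.15
  D: 0 + 1(95.15) = 95.15

ξ₂ = 95.2 mol/min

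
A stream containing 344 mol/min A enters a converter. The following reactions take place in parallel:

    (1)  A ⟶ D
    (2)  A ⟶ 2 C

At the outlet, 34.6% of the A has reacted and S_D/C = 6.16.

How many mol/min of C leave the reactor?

Conversion of A: A consumed = 0.346 × 344 = 119 mol/min = 1ξ₁ + 1ξ₂.
Selectivity: 1ξ₁ / (2ξ₂) = 6.16 → ξ₁ = 12.32 ξ₂.
Substitute: (1·12.32 + 1) ξ₂ = 119 → ξ₂ = 8.936 mol/min, ξ₁ = 110.1 mol/min.
Outlet amounts (n = n₀ + Σ ν·ξ):
  A: 344 − 1(110.1) − 1(8.936) = 225
  D: 0 + 1(110.1) = 110.1
  C: 0 + 2(8.936) = 17.87

17.9 mol/min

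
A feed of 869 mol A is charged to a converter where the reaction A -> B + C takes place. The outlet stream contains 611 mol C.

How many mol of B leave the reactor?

611 mol

For C: n = n₀ + 1ξ → 611 = 0 + 1ξ, giving ξ = 611 mol.
Outlet amounts (n = n₀ + ν ξ):
  A: 869 − 1(611) = 258
  B: 0 + 1(611) = 611
  C: 0 + 1(611) = 611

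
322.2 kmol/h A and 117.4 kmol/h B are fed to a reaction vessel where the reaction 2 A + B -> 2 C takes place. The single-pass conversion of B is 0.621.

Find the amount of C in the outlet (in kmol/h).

B reacted = 0.621 × 117.4 = 72.91 kmol/h; ν_B = −1, so ξ = 72.91/1 = 72.91 kmol/h.
Outlet amounts (n = n₀ + ν ξ):
  A: 322.2 − 2(72.91) = 176.4
  B: 117.4 − 1(72.91) = 44.49
  C: 0 + 2(72.91) = 145.8

146 kmol/h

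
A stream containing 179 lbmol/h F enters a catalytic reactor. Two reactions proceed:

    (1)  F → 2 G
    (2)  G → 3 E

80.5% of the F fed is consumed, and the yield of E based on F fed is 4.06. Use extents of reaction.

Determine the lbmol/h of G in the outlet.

45.9 lbmol/h

Conversion of F: F consumed = 1ξ₁ = 0.805 × 179 → ξ₁ = 144.1 lbmol/h.
Yield of E: 3ξ₂ / 179 = 4.06 → ξ₂ = 242.2 lbmol/h.
Outlet amounts (n = n₀ + Σ ν·ξ):
  F: 179 − 1(144.1) = 34.91
  G: 0 + 2(144.1) − 1(242.2) = 45.94
  E: 0 + 3(242.2) = 726.7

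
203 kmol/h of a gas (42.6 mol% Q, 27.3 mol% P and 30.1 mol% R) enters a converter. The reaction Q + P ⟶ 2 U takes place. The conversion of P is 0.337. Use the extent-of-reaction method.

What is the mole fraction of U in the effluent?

P reacted = 0.337 × 55.42 = 18.68 kmol/h; ν_P = −1, so ξ = 18.68/1 = 18.68 kmol/h.
Outlet amounts (n = n₀ + ν ξ):
  Q: 86.48 − 1(18.68) = 67.8
  P: 55.42 − 1(18.68) = 36.74
  U: 0 + 2(18.68) = 37.35
  R: 61.1 (inert)
Total out = 203 kmol/h; y_U = 37.35 / 203 = 0.184.

0.184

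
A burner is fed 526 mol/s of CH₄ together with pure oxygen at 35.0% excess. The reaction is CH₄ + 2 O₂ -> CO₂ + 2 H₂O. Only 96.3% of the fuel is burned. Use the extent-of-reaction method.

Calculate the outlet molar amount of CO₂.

Stoichiometric O₂ = 2 × 526 = 1052 mol/s; O₂ fed = 1052 × 1.350 = 1420 mol/s.
Fuel reacted = 0.963 × 526 → ξ = 506.5 mol/s.
Outlet (n = n₀ + ν ξ):
  CH₄: 526 − 1(506.5) = 19.46
  O₂: 1420 − 2(506.5) = 407.1
  CO₂: 0 + 1(506.5) = 506.5
  H₂O: 0 + 2(506.5) = 1013

507 mol/s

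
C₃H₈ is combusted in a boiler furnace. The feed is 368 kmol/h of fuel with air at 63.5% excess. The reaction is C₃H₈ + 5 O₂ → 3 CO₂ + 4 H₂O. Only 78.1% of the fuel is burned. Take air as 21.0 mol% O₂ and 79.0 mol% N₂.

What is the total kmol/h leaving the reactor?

Stoichiometric O₂ = 5 × 368 = 1840 kmol/h; O₂ fed = 1840 × 1.635 = 3008 kmol/h.
N₂ fed = 3008 × 79/21 = 11320 kmol/h.
Fuel reacted = 0.781 × 368 → ξ = 287.4 kmol/h.
Outlet (n = n₀ + ν ξ):
  C₃H₈: 368 − 1(287.4) = 80.59
  O₂: 3008 − 5(287.4) = 1571
  N₂: 11320 (inert)
  CO₂: 0 + 3(287.4) = 862.2
  H₂O: 0 + 4(287.4) = 1150
Total out = 80.59 + 1571 + 11320 + 862.2 + 1150 = 14980 kmol/h.

15000 kmol/h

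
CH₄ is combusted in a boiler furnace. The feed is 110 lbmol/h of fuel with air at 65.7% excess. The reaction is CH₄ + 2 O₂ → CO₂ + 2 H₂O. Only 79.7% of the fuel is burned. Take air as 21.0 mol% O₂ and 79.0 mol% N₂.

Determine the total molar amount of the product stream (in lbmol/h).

1850 lbmol/h

Stoichiometric O₂ = 2 × 110 = 220 lbmol/h; O₂ fed = 220 × 1.657 = 364.5 lbmol/h.
N₂ fed = 364.5 × 79/21 = 1371 lbmol/h.
Fuel reacted = 0.797 × 110 → ξ = 87.67 lbmol/h.
Outlet (n = n₀ + ν ξ):
  CH₄: 110 − 1(87.67) = 22.33
  O₂: 364.5 − 2(87.67) = 189.2
  N₂: 1371 (inert)
  CO₂: 0 + 1(87.67) = 87.67
  H₂O: 0 + 2(87.67) = 175.3
Total out = 22.33 + 189.2 + 1371 + 87.67 + 175.3 = 1846 lbmol/h.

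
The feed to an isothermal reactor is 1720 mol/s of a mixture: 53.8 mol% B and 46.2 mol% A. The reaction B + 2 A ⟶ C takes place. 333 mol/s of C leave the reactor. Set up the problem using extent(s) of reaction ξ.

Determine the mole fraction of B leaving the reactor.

For C: n = n₀ + 1ξ → 333 = 0 + 1ξ, giving ξ = 333 mol/s.
Outlet amounts (n = n₀ + ν ξ):
  B: 925.4 − 1(333) = 592.4
  A: 794.6 − 2(333) = 128.6
  C: 0 + 1(333) = 333
Total out = 1054 mol/s; y_B = 592.4 / 1054 = 0.562.

0.562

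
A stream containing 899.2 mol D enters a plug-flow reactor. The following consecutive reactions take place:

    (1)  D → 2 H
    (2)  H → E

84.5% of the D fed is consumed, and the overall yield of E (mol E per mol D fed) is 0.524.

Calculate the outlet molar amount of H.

1050 mol

Conversion of D: D consumed = 1ξ₁ = 0.845 × 899.2 → ξ₁ = 759.8 mol.
Yield of E: 1ξ₂ / 899.2 = 0.524 → ξ₂ = 471.2 mol.
Outlet amounts (n = n₀ + Σ ν·ξ):
  D: 899.2 − 1(759.8) = 139.4
  H: 0 + 2(759.8) − 1(471.2) = 1048
  E: 0 + 1(471.2) = 471.2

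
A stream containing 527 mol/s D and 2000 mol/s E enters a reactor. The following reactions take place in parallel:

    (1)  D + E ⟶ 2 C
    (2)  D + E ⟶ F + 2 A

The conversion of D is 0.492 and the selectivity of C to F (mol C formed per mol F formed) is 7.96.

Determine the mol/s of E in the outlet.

Conversion of D: D consumed = 0.492 × 527 = 259.3 mol/s = 1ξ₁ + 1ξ₂.
Selectivity: 2ξ₁ / (1ξ₂) = 7.96 → ξ₁ = 3.98 ξ₂.
Substitute: (1·3.98 + 1) ξ₂ = 259.3 → ξ₂ = 52.07 mol/s, ξ₁ = 207.2 mol/s.
Outlet amounts (n = n₀ + Σ ν·ξ):
  D: 527 − 1(207.2) − 1(52.07) = 267.7
  E: 2000 − 1(207.2) − 1(52.07) = 1741
  C: 0 + 2(207.2) = 414.4
  F: 0 + 1(52.07) = 52.07
  A: 0 + 2(52.07) = 104.1

1740 mol/s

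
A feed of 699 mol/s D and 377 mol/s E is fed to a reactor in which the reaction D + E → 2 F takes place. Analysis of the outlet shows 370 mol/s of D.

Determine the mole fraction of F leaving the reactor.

0.612

For D: n = n₀ − 1ξ → 370 = 699 − 1ξ, giving ξ = 329 mol/s.
Outlet amounts (n = n₀ + ν ξ):
  D: 699 − 1(329) = 370
  E: 377 − 1(329) = 48
  F: 0 + 2(329) = 658
Total out = 1076 mol/s; y_F = 658 / 1076 = 0.6115.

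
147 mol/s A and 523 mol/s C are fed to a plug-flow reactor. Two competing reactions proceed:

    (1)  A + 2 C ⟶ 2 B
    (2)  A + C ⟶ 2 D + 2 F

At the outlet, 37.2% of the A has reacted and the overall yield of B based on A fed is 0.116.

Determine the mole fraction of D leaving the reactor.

Yield of B: 2ξ₁ / 147 = 0.116 → ξ₁ = 8.526 mol/s.
Conversion of A: 1ξ₁ + 1ξ₂ = 0.372 × 147 = 54.68 → ξ₂ = 46.16 mol/s.
Outlet amounts (n = n₀ + Σ ν·ξ):
  A: 147 − 1(8.526) − 1(46.16) = 92.32
  C: 523 − 2(8.526) − 1(46.16) = 459.8
  B: 0 + 2(8.526) = 17.05
  D: 0 + 2(46.16) = 92.32
  F: 0 + 2(46.16) = 92.32
Total out = 753.8 mol/s; y_D = 92.32 / 753.8 = 0.1225.

0.122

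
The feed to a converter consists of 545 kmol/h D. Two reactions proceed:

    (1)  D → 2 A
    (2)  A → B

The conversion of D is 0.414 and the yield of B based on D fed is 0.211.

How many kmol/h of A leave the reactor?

Conversion of D: D consumed = 1ξ₁ = 0.414 × 545 → ξ₁ = 225.6 kmol/h.
Yield of B: 1ξ₂ / 545 = 0.211 → ξ₂ = 115 kmol/h.
Outlet amounts (n = n₀ + Σ ν·ξ):
  D: 545 − 1(225.6) = 319.4
  A: 0 + 2(225.6) − 1(115) = 336.3
  B: 0 + 1(115) = 115

336 kmol/h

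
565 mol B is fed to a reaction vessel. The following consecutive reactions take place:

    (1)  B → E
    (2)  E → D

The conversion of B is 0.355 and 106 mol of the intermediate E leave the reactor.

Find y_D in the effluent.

Conversion of B: B consumed = 1ξ₁ = 0.355 × 565 → ξ₁ = 200.6 mol.
E balance: n_E = 0 + 1ξ₁ − 1ξ₂ = 106 → ξ₂ = (1·200.6 − 106)/1 = 94.57 mol.
Outlet amounts (n = n₀ + Σ ν·ξ):
  B: 565 − 1(200.6) = 364.4
  E: 0 + 1(200.6) − 1(94.57) = 106
  D: 0 + 1(94.57) = 94.57
Total out = 565 mol; y_D = 94.57 / 565 = 0.1674.

0.167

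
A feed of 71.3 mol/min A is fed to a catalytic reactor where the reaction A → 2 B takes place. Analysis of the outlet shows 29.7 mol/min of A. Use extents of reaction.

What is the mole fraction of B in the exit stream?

0.737

For A: n = n₀ − 1ξ → 29.7 = 71.3 − 1ξ, giving ξ = 41.6 mol/min.
Outlet amounts (n = n₀ + ν ξ):
  A: 71.3 − 1(41.6) = 29.7
  B: 0 + 2(41.6) = 83.2
Total out = 112.9 mol/min; y_B = 83.2 / 112.9 = 0.7369.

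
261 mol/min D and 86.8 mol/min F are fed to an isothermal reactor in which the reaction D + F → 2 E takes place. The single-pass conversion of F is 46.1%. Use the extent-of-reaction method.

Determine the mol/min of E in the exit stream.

F reacted = 0.461 × 86.8 = 40.01 mol/min; ν_F = −1, so ξ = 40.01/1 = 40.01 mol/min.
Outlet amounts (n = n₀ + ν ξ):
  D: 261 − 1(40.01) = 221
  F: 86.8 − 1(40.01) = 46.79
  E: 0 + 2(40.01) = 80.03

80 mol/min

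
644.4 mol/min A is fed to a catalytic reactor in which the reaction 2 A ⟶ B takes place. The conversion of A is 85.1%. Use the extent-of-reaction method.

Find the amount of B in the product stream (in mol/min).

274 mol/min

A reacted = 0.851 × 644.4 = 548.4 mol/min; ν_A = −2, so ξ = 548.4/2 = 274.2 mol/min.
Outlet amounts (n = n₀ + ν ξ):
  A: 644.4 − 2(274.2) = 96.02
  B: 0 + 1(274.2) = 274.2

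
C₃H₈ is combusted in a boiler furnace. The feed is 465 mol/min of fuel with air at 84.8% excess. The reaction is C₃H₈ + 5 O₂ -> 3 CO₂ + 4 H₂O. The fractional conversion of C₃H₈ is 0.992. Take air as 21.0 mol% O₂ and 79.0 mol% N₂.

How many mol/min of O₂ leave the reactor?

1990 mol/min

Stoichiometric O₂ = 5 × 465 = 2325 mol/min; O₂ fed = 2325 × 1.848 = 4297 mol/min.
N₂ fed = 4297 × 79/21 = 16160 mol/min.
Fuel reacted = 0.992 × 465 → ξ = 461.3 mol/min.
Outlet (n = n₀ + ν ξ):
  C₃H₈: 465 − 1(461.3) = 3.72
  O₂: 4297 − 5(461.3) = 1990
  N₂: 16160 (inert)
  CO₂: 0 + 3(461.3) = 1384
  H₂O: 0 + 4(461.3) = 1845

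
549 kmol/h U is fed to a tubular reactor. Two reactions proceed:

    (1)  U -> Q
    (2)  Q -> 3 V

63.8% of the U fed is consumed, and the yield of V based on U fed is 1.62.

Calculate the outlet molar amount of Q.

53.8 kmol/h

Conversion of U: U consumed = 1ξ₁ = 0.638 × 549 → ξ₁ = 350.3 kmol/h.
Yield of V: 3ξ₂ / 549 = 1.62 → ξ₂ = 296.5 kmol/h.
Outlet amounts (n = n₀ + Σ ν·ξ):
  U: 549 − 1(350.3) = 198.7
  Q: 0 + 1(350.3) − 1(296.5) = 53.8
  V: 0 + 3(296.5) = 889.4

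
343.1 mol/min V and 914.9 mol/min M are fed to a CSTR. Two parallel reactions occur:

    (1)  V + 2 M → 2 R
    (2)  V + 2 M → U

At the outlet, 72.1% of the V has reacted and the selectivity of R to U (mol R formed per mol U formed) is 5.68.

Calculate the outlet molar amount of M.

420 mol/min

Conversion of V: V consumed = 0.721 × 343.1 = 247.4 mol/min = 1ξ₁ + 1ξ₂.
Selectivity: 2ξ₁ / (1ξ₂) = 5.68 → ξ₁ = 2.84 ξ₂.
Substitute: (1·2.84 + 1) ξ₂ = 247.4 → ξ₂ = 64.42 mol/min, ξ₁ = 183 mol/min.
Outlet amounts (n = n₀ + Σ ν·ξ):
  V: 343.1 − 1(183) − 1(64.42) = 95.72
  M: 914.9 − 2(183) − 2(64.42) = 420.1
  R: 0 + 2(183) = 365.9
  U: 0 + 1(64.42) = 64.42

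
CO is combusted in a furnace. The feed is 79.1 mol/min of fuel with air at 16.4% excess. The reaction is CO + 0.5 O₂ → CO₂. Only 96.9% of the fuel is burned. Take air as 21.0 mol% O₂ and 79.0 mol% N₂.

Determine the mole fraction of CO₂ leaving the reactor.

Stoichiometric O₂ = 0.5 × 79.1 = 39.55 mol/min; O₂ fed = 39.55 × 1.164 = 46.04 mol/min.
N₂ fed = 46.04 × 79/21 = 173.2 mol/min.
Fuel reacted = 0.969 × 79.1 → ξ = 76.65 mol/min.
Outlet (n = n₀ + ν ξ):
  CO: 79.1 − 1(76.65) = 2.452
  O₂: 46.04 − 0.5(76.65) = 7.712
  N₂: 173.2 (inert)
  CO₂: 0 + 1(76.65) = 76.65
Total out = 260 mol/min; y_CO₂ = 76.65 / 260 = 0.2948.

0.295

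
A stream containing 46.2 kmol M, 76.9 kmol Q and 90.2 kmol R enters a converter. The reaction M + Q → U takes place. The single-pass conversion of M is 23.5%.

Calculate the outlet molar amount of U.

M reacted = 0.235 × 46.2 = 10.86 kmol; ν_M = −1, so ξ = 10.86/1 = 10.86 kmol.
Outlet amounts (n = n₀ + ν ξ):
  M: 46.2 − 1(10.86) = 35.34
  Q: 76.9 − 1(10.86) = 66.04
  U: 0 + 1(10.86) = 10.86
  R: 90.2 (inert)

10.9 kmol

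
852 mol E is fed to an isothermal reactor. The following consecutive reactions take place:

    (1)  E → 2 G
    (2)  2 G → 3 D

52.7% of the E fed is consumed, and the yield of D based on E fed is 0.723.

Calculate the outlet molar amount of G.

Conversion of E: E consumed = 1ξ₁ = 0.527 × 852 → ξ₁ = 449 mol.
Yield of D: 3ξ₂ / 852 = 0.723 → ξ₂ = 205.3 mol.
Outlet amounts (n = n₀ + Σ ν·ξ):
  E: 852 − 1(449) = 403
  G: 0 + 2(449) − 2(205.3) = 487.3
  D: 0 + 3(205.3) = 616

487 mol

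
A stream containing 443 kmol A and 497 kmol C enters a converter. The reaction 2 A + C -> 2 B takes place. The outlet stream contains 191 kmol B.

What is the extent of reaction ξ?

ξ = 95.5 kmol

For B: n = n₀ + 2ξ → 191 = 0 + 2ξ, giving ξ = 95.5 kmol.
Outlet amounts (n = n₀ + ν ξ):
  A: 443 − 2(95.5) = 252
  C: 497 − 1(95.5) = 401.5
  B: 0 + 2(95.5) = 191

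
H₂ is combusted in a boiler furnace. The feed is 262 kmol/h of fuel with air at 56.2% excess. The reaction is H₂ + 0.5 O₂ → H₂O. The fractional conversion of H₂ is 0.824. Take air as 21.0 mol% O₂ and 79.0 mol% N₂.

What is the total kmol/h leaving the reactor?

Stoichiometric O₂ = 0.5 × 262 = 131 kmol/h; O₂ fed = 131 × 1.562 = 204.6 kmol/h.
N₂ fed = 204.6 × 79/21 = 769.8 kmol/h.
Fuel reacted = 0.824 × 262 → ξ = 215.9 kmol/h.
Outlet (n = n₀ + ν ξ):
  H₂: 262 − 1(215.9) = 46.11
  O₂: 204.6 − 0.5(215.9) = 96.68
  N₂: 769.8 (inert)
  H₂O: 0 + 1(215.9) = 215.9
Total out = 46.11 + 96.68 + 769.8 + 215.9 = 1128 kmol/h.

1130 kmol/h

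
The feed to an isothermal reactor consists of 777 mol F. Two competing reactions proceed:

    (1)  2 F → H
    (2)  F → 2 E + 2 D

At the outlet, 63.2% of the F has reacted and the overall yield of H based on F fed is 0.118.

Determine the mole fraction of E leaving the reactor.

Yield of H: 1ξ₁ / 777 = 0.118 → ξ₁ = 91.69 mol.
Conversion of F: 2ξ₁ + 1ξ₂ = 0.632 × 777 = 491.1 → ξ₂ = 307.7 mol.
Outlet amounts (n = n₀ + Σ ν·ξ):
  F: 777 − 2(91.69) − 1(307.7) = 285.9
  H: 0 + 1(91.69) = 91.69
  E: 0 + 2(307.7) = 615.4
  D: 0 + 2(307.7) = 615.4
Total out = 1608 mol; y_E = 615.4 / 1608 = 0.3826.

0.383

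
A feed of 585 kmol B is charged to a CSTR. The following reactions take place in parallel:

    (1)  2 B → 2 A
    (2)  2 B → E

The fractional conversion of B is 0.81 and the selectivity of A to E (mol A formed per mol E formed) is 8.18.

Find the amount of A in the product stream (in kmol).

Conversion of B: B consumed = 0.81 × 585 = 473.9 kmol = 2ξ₁ + 2ξ₂.
Selectivity: 2ξ₁ / (1ξ₂) = 8.18 → ξ₁ = 4.09 ξ₂.
Substitute: (2·4.09 + 2) ξ₂ = 473.9 → ξ₂ = 46.55 kmol, ξ₁ = 190.4 kmol.
Outlet amounts (n = n₀ + Σ ν·ξ):
  B: 585 − 2(190.4) − 2(46.55) = 111.1
  A: 0 + 2(190.4) = 380.8
  E: 0 + 1(46.55) = 46.55

381 kmol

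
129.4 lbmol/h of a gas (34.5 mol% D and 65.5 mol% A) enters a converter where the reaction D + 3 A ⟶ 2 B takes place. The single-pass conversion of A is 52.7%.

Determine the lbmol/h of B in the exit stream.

29.8 lbmol/h

A reacted = 0.527 × 84.76 = 44.67 lbmol/h; ν_A = −3, so ξ = 44.67/3 = 14.89 lbmol/h.
Outlet amounts (n = n₀ + ν ξ):
  D: 44.64 − 1(14.89) = 29.75
  A: 84.76 − 3(14.89) = 40.09
  B: 0 + 2(14.89) = 29.78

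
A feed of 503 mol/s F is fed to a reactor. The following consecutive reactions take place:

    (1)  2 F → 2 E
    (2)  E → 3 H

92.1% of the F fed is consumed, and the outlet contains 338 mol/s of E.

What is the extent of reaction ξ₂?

Conversion of F: F consumed = 2ξ₁ = 0.921 × 503 → ξ₁ = 231.6 mol/s.
E balance: n_E = 0 + 2ξ₁ − 1ξ₂ = 338 → ξ₂ = (2·231.6 − 338)/1 = 125.3 mol/s.
Outlet amounts (n = n₀ + Σ ν·ξ):
  F: 503 − 2(231.6) = 39.74
  E: 0 + 2(231.6) − 1(125.3) = 338
  H: 0 + 3(125.3) = 375.8

ξ₂ = 125 mol/s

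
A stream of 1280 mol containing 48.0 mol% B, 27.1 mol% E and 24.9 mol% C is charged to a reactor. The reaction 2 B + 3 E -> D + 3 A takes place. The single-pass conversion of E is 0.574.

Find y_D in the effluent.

0.0547

E reacted = 0.574 × 346.9 = 199.1 mol; ν_E = −3, so ξ = 199.1/3 = 66.37 mol.
Outlet amounts (n = n₀ + ν ξ):
  B: 614.4 − 2(66.37) = 481.7
  E: 346.9 − 3(66.37) = 147.8
  D: 0 + 1(66.37) = 66.37
  A: 0 + 3(66.37) = 199.1
  C: 318.7 (inert)
Total out = 1214 mol; y_D = 66.37 / 1214 = 0.05469.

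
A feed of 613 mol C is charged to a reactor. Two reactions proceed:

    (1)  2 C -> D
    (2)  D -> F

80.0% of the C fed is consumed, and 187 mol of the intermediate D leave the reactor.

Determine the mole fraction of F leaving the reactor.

Conversion of C: C consumed = 2ξ₁ = 0.8 × 613 → ξ₁ = 245.2 mol.
D balance: n_D = 0 + 1ξ₁ − 1ξ₂ = 187 → ξ₂ = (1·245.2 − 187)/1 = 58.2 mol.
Outlet amounts (n = n₀ + Σ ν·ξ):
  C: 613 − 2(245.2) = 122.6
  D: 0 + 1(245.2) − 1(58.2) = 187
  F: 0 + 1(58.2) = 58.2
Total out = 367.8 mol; y_F = 58.2 / 367.8 = 0.1582.

0.158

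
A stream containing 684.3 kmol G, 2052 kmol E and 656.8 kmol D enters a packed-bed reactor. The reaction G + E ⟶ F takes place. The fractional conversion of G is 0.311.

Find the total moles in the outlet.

G reacted = 0.311 × 684.3 = 212.8 kmol; ν_G = −1, so ξ = 212.8/1 = 212.8 kmol.
Outlet amounts (n = n₀ + ν ξ):
  G: 684.3 − 1(212.8) = 471.5
  E: 2052 − 1(212.8) = 1839
  F: 0 + 1(212.8) = 212.8
  D: 656.8 (inert)
Total out = 471.5 + 1839 + 212.8 + 656.8 = 3180 kmol.

3180 kmol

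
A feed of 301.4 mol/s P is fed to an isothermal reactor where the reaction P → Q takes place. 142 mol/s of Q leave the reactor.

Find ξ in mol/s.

ξ = 142 mol/s

For Q: n = n₀ + 1ξ → 142 = 0 + 1ξ, giving ξ = 142 mol/s.
Outlet amounts (n = n₀ + ν ξ):
  P: 301.4 − 1(142) = 159.4
  Q: 0 + 1(142) = 142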